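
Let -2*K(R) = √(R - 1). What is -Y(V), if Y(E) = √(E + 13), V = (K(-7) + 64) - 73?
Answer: -√(4 - I*√2) ≈ -2.0301 + 0.34831*I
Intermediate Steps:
K(R) = -√(-1 + R)/2 (K(R) = -√(R - 1)/2 = -√(-1 + R)/2)
V = -9 - I*√2 (V = (-√(-1 - 7)/2 + 64) - 73 = (-I*√2 + 64) - 73 = (64 - I*√2) - 73 = -9 - I*√2 ≈ -9.0 - 1.4142*I)
Y(E) = √(13 + E)
-Y(V) = -√(13 + (-9 - I*√2)) = -√(4 - I*√2)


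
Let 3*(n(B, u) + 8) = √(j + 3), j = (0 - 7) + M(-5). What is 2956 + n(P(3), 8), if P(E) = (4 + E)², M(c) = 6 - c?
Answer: 2948 + √7/3 ≈ 2948.9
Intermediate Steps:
j = 4 (j = (0 - 7) + (6 - 1*(-5)) = -7 + (6 + 5) = -7 + 11 = 4)
n(B, u) = -8 + √7/3 (n(B, u) = -8 + √(4 + 3)/3 = -8 + √7/3)
2956 + n(P(3), 8) = 2956 + (-8 + √7/3) = 2948 + √7/3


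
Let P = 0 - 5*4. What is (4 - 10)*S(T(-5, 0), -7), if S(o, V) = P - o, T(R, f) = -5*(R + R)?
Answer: 420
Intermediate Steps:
T(R, f) = -10*R
P = -20 (P = 0 - 20 = -20)
S(o, V) = -20 - o
(4 - 10)*S(T(-5, 0), -7) = (4 - 10)*(-20 - (-10)*(-5)) = -6*(-20 - 1*50) = -6*(-20 - 50) = -6*(-70) = 420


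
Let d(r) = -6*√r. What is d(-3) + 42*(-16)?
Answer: -672 - 6*I*√3 ≈ -672.0 - 10.392*I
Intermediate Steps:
d(-3) + 42*(-16) = -6*I*√3 + 42*(-16) = -6*I*√3 - 672 = -672 - 6*I*√3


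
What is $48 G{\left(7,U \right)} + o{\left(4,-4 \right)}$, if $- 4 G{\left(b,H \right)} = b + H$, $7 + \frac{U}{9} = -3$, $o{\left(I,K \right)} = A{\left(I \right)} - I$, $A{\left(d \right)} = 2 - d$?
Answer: $990$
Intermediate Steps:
$o{\left(I,K \right)} = 2 - 2 I$ ($o{\left(I,K \right)} = \left(2 - I\right) - I = 2 - 2 I$)
$U = -90$ ($U = -63 + 9 \left(-3\right) = -63 - 27 = -90$)
$G{\left(b,H \right)} = - \frac{H}{4} - \frac{b}{4}$ ($G{\left(b,H \right)} = - \frac{b + H}{4} = - \frac{H + b}{4} = - \frac{H}{4} - \frac{b}{4}$)
$48 G{\left(7,U \right)} + o{\left(4,-4 \right)} = 48 \left(\left(- \frac{1}{4}\right) \left(-90\right) - \frac{7}{4}\right) + \left(2 - 8\right) = 48 \left(\frac{45}{2} - \frac{7}{4}\right) + \left(2 - 8\right) = 48 \cdot \frac{83}{4} - 6 = 996 - 6 = 990$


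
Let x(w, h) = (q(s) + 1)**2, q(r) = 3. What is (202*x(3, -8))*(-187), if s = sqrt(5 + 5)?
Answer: -604384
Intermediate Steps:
s = sqrt(10) ≈ 3.1623
x(w, h) = 16 (x(w, h) = (3 + 1)**2 = 4**2 = 16)
(202*x(3, -8))*(-187) = (202*16)*(-187) = 3232*(-187) = -604384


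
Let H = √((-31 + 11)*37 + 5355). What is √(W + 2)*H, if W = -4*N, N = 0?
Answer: √9230 ≈ 96.073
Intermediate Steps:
W = 0 (W = -4*0 = 0)
H = √4615 (H = √(-20*37 + 5355) = √(-740 + 5355) = √4615 ≈ 67.934)
√(W + 2)*H = √(0 + 2)*√4615 = √2*√4615 = √9230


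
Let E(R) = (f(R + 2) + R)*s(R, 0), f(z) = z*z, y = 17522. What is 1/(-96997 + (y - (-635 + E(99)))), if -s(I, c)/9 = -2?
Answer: -1/264240 ≈ -3.7844e-6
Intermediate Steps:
s(I, c) = 18 (s(I, c) = -9*(-2) = 18)
f(z) = z**2
E(R) = 18*R + 18*(2 + R)**2 (E(R) = ((R + 2)**2 + R)*18 = ((2 + R)**2 + R)*18 = (R + (2 + R)**2)*18 = 18*R + 18*(2 + R)**2)
1/(-96997 + (y - (-635 + E(99)))) = 1/(-96997 + (17522 - (-635 + (18*99 + 18*(2 + 99)**2)))) = 1/(-96997 + (17522 - (-635 + (1782 + 18*101**2)))) = 1/(-96997 + (17522 - (-635 + (1782 + 18*10201)))) = 1/(-96997 + (17522 - (-635 + (1782 + 183618)))) = 1/(-96997 + (17522 - (-635 + 185400))) = 1/(-96997 + (17522 - 1*184765)) = 1/(-96997 + (17522 - 184765)) = 1/(-96997 - 167243) = 1/(-264240) = -1/264240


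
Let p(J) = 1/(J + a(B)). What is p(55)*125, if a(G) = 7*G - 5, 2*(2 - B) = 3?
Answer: 250/107 ≈ 2.3364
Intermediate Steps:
B = ½ (B = 2 - ½*3 = 2 - 3/2 = ½ ≈ 0.50000)
a(G) = -5 + 7*G
p(J) = 1/(-3/2 + J) (p(J) = 1/(J + (-5 + 7*(½))) = 1/(J + (-5 + 7/2)) = 1/(J - 3/2) = 1/(-3/2 + J))
p(55)*125 = (2/(-3 + 2*55))*125 = (2/(-3 + 110))*125 = (2/107)*125 = 250/107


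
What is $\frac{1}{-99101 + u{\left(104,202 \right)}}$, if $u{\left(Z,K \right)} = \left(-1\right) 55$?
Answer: $- \frac{1}{99156} \approx -1.0085 \cdot 10^{-5}$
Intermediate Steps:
$u{\left(Z,K \right)} = -55$
$\frac{1}{-99101 + u{\left(104,202 \right)}} = \frac{1}{-99101 - 55} = \frac{1}{-99156} = - \frac{1}{99156}$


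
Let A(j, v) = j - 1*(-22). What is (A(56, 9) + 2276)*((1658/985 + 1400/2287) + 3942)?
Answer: 20915983337744/2252695 ≈ 9.2849e+6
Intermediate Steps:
A(j, v) = 22 + j (A(j, v) = j + 22 = 22 + j)
(A(56, 9) + 2276)*((1658/985 + 1400/2287) + 3942) = ((22 + 56) + 2276)*((1658/985 + 1400/2287) + 3942) = (78 + 2276)*((1658*(1/985) + 1400*(1/2287)) + 3942) = 2354*((1658/985 + 1400/2287) + 3942) = 2354*(5170846/2252695 + 3942) = 2354*(8885294536/2252695) = 20915983337744/2252695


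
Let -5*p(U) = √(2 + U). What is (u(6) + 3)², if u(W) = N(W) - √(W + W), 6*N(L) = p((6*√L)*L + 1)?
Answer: (90 - 60*√3 - √3*√(1 + 12*√6))²/900 ≈ 0.61215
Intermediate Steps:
p(U) = -√(2 + U)/5
N(L) = -√(3 + 6*L^(3/2))/30 (N(L) = (-√(2 + ((6*√L)*L + 1))/5)/6 = (-√(2 + (6*L^(3/2) + 1))/5)/6 = (-√(2 + (1 + 6*L^(3/2)))/5)/6 = (-√(3 + 6*L^(3/2))/5)/6 = -√(3 + 6*L^(3/2))/30)
u(W) = -√(3 + 6*W^(3/2))/30 - √2*√W (u(W) = -√(3 + 6*W^(3/2))/30 - √(W + W) = -√(3 + 6*W^(3/2))/30 - √(2*W) = -√(3 + 6*W^(3/2))/30 - √2*√W)
(u(6) + 3)² = ((-√(3 + 6*6^(3/2))/30 - √2*√6) + 3)² = ((-√(3 + 6*(6*√6))/30 - 2*√3) + 3)² = ((-√(3 + 36*√6)/30 - 2*√3) + 3)² = ((-2*√3 - √(3 + 36*√6)/30) + 3)² = (3 - 2*√3 - √(3 + 36*√6)/30)²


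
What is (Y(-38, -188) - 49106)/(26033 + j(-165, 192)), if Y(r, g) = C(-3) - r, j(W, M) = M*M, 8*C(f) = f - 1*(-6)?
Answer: -392541/503176 ≈ -0.78013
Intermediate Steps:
C(f) = 3/4 + f/8 (C(f) = (f - 1*(-6))/8 = (f + 6)/8 = (6 + f)/8 = 3/4 + f/8)
j(W, M) = M**2
Y(r, g) = 3/8 - r (Y(r, g) = (3/4 + (1/8)*(-3)) - r = (3/4 - 3/8) - r = 3/8 - r)
(Y(-38, -188) - 49106)/(26033 + j(-165, 192)) = ((3/8 - 1*(-38)) - 49106)/(26033 + 192**2) = ((3/8 + 38) - 49106)/(26033 + 36864) = (307/8 - 49106)/62897 = -392541/8*1/62897 = -392541/503176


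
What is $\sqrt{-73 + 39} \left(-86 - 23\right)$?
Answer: $- 109 i \sqrt{34} \approx - 635.57 i$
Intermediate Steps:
$\sqrt{-73 + 39} \left(-86 - 23\right) = \sqrt{-34} \left(-109\right) = i \sqrt{34} \left(-109\right) = - 109 i \sqrt{34}$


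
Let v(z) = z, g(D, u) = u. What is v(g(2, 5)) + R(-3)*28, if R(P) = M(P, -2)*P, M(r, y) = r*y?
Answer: -499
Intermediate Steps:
R(P) = -2*P² (R(P) = (P*(-2))*P = (-2*P)*P = -2*P²)
v(g(2, 5)) + R(-3)*28 = 5 - 2*(-3)²*28 = 5 - 2*9*28 = 5 - 18*28 = 5 - 504 = -499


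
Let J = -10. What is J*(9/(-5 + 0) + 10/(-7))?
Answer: 226/7 ≈ 32.286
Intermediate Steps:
J*(9/(-5 + 0) + 10/(-7)) = -10*(9/(-5 + 0) + 10/(-7)) = -10*(9/(-5) + 10*(-⅐)) = -10*(9*(-⅕) - 10/7) = -10*(-9/5 - 10/7) = -10*(-113/35) = 226/7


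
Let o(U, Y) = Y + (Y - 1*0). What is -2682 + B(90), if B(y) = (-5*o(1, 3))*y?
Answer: -5382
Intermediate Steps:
o(U, Y) = 2*Y (o(U, Y) = Y + (Y + 0) = Y + Y = 2*Y)
B(y) = -30*y (B(y) = (-10*3)*y = (-5*6)*y = -30*y)
-2682 + B(90) = -2682 - 30*90 = -2682 - 2700 = -5382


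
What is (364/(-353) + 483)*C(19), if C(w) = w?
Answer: 3232565/353 ≈ 9157.4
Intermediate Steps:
(364/(-353) + 483)*C(19) = (364/(-353) + 483)*19 = (364*(-1/353) + 483)*19 = (-364/353 + 483)*19 = (170135/353)*19 = 3232565/353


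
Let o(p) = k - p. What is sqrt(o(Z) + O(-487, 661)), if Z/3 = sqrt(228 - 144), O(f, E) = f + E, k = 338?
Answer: sqrt(512 - 6*sqrt(21)) ≈ 22.011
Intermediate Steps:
O(f, E) = E + f
Z = 6*sqrt(21) (Z = 3*sqrt(228 - 144) = 3*sqrt(84) = 3*(2*sqrt(21)) = 6*sqrt(21) ≈ 27.495)
o(p) = 338 - p
sqrt(o(Z) + O(-487, 661)) = sqrt((338 - 6*sqrt(21)) + (661 - 487)) = sqrt((338 - 6*sqrt(21)) + 174) = sqrt(512 - 6*sqrt(21))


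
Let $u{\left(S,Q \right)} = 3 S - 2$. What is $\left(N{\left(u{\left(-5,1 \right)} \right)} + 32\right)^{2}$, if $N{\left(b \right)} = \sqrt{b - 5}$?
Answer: $\left(32 + i \sqrt{22}\right)^{2} \approx 1002.0 + 300.19 i$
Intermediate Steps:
$u{\left(S,Q \right)} = -2 + 3 S$
$N{\left(b \right)} = \sqrt{-5 + b}$
$\left(N{\left(u{\left(-5,1 \right)} \right)} + 32\right)^{2} = \left(\sqrt{-5 + \left(-2 + 3 \left(-5\right)\right)} + 32\right)^{2} = \left(\sqrt{-5 - 17} + 32\right)^{2} = \left(\sqrt{-22} + 32\right)^{2} = \left(i \sqrt{22} + 32\right)^{2} = \left(32 + i \sqrt{22}\right)^{2}$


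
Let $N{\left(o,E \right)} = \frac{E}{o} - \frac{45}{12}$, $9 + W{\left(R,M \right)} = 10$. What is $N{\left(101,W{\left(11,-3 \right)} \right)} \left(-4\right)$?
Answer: $\frac{1511}{101} \approx 14.96$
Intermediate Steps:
$W{\left(R,M \right)} = 1$ ($W{\left(R,M \right)} = -9 + 10 = 1$)
$N{\left(o,E \right)} = - \frac{15}{4} + \frac{E}{o}$ ($N{\left(o,E \right)} = \frac{E}{o} - \frac{15}{4} = - \frac{15}{4} + \frac{E}{o}$)
$N{\left(101,W{\left(11,-3 \right)} \right)} \left(-4\right) = \left(- \frac{15}{4} + 1 \cdot \frac{1}{101}\right) \left(-4\right) = \left(- \frac{15}{4} + \frac{1}{101}\right) \left(-4\right) = \left(- \frac{1511}{404}\right) \left(-4\right) = \frac{1511}{101}$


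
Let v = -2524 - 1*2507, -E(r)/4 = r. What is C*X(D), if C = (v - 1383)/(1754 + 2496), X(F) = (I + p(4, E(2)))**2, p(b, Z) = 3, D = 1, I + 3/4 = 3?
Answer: -1414287/34000 ≈ -41.597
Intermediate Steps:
I = 9/4 (I = -3/4 + 3 = 9/4 ≈ 2.2500)
E(r) = -4*r
X(F) = 441/16 (X(F) = (9/4 + 3)**2 = (21/4)**2 = 441/16)
v = -5031 (v = -2524 - 2507 = -5031)
C = -3207/2125 (C = (-5031 - 1383)/(1754 + 2496) = -6414/4250 = -6414*1/4250 = -3207/2125 ≈ -1.5092)
C*X(D) = -3207/2125*441/16 = -1414287/34000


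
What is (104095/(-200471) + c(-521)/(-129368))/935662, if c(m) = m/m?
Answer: -13466762431/24265956387081136 ≈ -5.5497e-7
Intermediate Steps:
c(m) = 1
(104095/(-200471) + c(-521)/(-129368))/935662 = (104095/(-200471) + 1/(-129368))/935662 = (104095*(-1/200471) + 1*(-1/129368))*(1/935662) = (-104095/200471 - 1/129368)*(1/935662) = -13466762431/25934532328*1/935662 = -13466762431/24265956387081136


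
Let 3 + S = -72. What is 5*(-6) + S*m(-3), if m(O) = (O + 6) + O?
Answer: -30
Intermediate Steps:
S = -75 (S = -3 - 72 = -75)
m(O) = 6 + 2*O (m(O) = (6 + O) + O = 6 + 2*O)
5*(-6) + S*m(-3) = 5*(-6) - 75*(6 + 2*(-3)) = -30 - 75*(6 - 6) = -30 - 75*0 = -30 + 0 = -30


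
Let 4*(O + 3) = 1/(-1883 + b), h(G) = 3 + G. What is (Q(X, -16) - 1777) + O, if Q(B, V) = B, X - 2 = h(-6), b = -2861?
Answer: -33796257/18976 ≈ -1781.0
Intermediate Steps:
X = -1 (X = 2 + (3 - 6) = 2 - 3 = -1)
O = -56929/18976 (O = -3 + 1/(4*(-1883 - 2861)) = -3 + (¼)/(-4744) = -3 + (¼)*(-1/4744) = -3 - 1/18976 = -56929/18976 ≈ -3.0001)
(Q(X, -16) - 1777) + O = (-1 - 1777) - 56929/18976 = -1778 - 56929/18976 = -33796257/18976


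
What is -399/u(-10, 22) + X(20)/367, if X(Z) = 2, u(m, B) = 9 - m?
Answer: -7705/367 ≈ -20.995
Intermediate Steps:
-399/u(-10, 22) + X(20)/367 = -399/(9 - 1*(-10)) + 2/367 = -399/(9 + 10) + 2*(1/367) = -399/19 + 2/367 = -399*1/19 + 2/367 = -21 + 2/367 = -7705/367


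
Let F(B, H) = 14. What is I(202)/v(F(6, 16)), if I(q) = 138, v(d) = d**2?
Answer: 69/98 ≈ 0.70408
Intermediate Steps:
I(202)/v(F(6, 16)) = 138/(14**2) = 138/196 = 138*(1/196) = 69/98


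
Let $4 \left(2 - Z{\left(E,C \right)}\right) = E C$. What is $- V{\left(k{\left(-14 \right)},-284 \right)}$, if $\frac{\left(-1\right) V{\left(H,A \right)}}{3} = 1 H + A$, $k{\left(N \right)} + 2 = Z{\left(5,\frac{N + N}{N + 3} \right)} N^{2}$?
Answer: $- \frac{17082}{11} \approx -1552.9$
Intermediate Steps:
$Z{\left(E,C \right)} = 2 - \frac{C E}{4}$ ($Z{\left(E,C \right)} = 2 - \frac{E C}{4} = 2 - \frac{C E}{4}$)
$k{\left(N \right)} = -2 + N^{2} \left(2 - \frac{5 N}{2 \left(3 + N\right)}\right)$ ($k{\left(N \right)} = -2 + \left(2 - \frac{1}{4} \frac{N + N}{N + 3} \cdot 5\right) N^{2} = -2 + \left(2 - \frac{1}{4} \frac{2 N}{3 + N} 5\right) N^{2} = -2 + \left(2 - \frac{5 N}{2 \left(3 + N\right)}\right) N^{2} = -2 + N^{2} \left(2 - \frac{5 N}{2 \left(3 + N\right)}\right)$)
$V{\left(H,A \right)} = - 3 A - 3 H$ ($V{\left(H,A \right)} = - 3 \left(1 H + A\right) = - 3 \left(H + A\right) = - 3 \left(A + H\right) = - 3 A - 3 H$)
$- V{\left(k{\left(-14 \right)},-284 \right)} = - (\left(-3\right) \left(-284\right) - 3 \frac{-12 - -56 + \left(-14\right)^{2} \left(12 - -14\right)}{2 \left(3 - 14\right)}) = - (852 - 3 \frac{-12 + 56 + 196 \left(12 + 14\right)}{2 \left(-11\right)}) = - (852 - 3 \cdot \frac{1}{2} \left(- \frac{1}{11}\right) \left(-12 + 56 + 196 \cdot 26\right)) = - (852 - 3 \cdot \frac{1}{2} \left(- \frac{1}{11}\right) \left(-12 + 56 + 5096\right)) = - (852 - 3 \cdot \frac{1}{2} \left(- \frac{1}{11}\right) 5140) = - (852 - - \frac{7710}{11}) = - (852 + \frac{7710}{11}) = \left(-1\right) \frac{17082}{11} = - \frac{17082}{11}$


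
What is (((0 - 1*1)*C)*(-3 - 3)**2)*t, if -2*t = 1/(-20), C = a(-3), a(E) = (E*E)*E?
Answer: 243/10 ≈ 24.300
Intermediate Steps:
a(E) = E**3 (a(E) = E**2*E = E**3)
C = -27 (C = (-3)**3 = -27)
t = 1/40 (t = -1/2/(-20) = -1/2*(-1/20) = 1/40 ≈ 0.025000)
(((0 - 1*1)*C)*(-3 - 3)**2)*t = (((0 - 1*1)*(-27))*(-3 - 3)**2)*(1/40) = (((0 - 1)*(-27))*(-6)**2)*(1/40) = (-1*(-27)*36)*(1/40) = (27*36)*(1/40) = 972*(1/40) = 243/10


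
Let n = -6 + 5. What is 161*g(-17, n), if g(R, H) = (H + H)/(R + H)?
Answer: 161/9 ≈ 17.889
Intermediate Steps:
n = -1
g(R, H) = 2*H/(H + R) (g(R, H) = (2*H)/(H + R) = 2*H/(H + R))
161*g(-17, n) = 161*(2*(-1)/(-1 - 17)) = 161*(2*(-1)/(-18)) = 161*(2*(-1)*(-1/18)) = 161*(⅑) = 161/9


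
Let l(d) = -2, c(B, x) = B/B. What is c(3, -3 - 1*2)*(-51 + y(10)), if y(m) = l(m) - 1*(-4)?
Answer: -49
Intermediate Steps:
c(B, x) = 1
y(m) = 2 (y(m) = -2 - 1*(-4) = -2 + 4 = 2)
c(3, -3 - 1*2)*(-51 + y(10)) = 1*(-51 + 2) = 1*(-49) = -49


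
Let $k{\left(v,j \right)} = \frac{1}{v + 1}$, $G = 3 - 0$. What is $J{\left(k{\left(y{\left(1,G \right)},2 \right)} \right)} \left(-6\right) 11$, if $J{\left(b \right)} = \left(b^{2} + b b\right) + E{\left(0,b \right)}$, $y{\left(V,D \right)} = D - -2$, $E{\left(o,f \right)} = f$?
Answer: $- \frac{44}{3} \approx -14.667$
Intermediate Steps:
$G = 3$ ($G = 3 + 0 = 3$)
$y{\left(V,D \right)} = 2 + D$ ($y{\left(V,D \right)} = D + 2 = 2 + D$)
$k{\left(v,j \right)} = \frac{1}{1 + v}$
$J{\left(b \right)} = b + 2 b^{2}$ ($J{\left(b \right)} = \left(b^{2} + b b\right) + b = \left(b^{2} + b^{2}\right) + b = 2 b^{2} + b = b + 2 b^{2}$)
$J{\left(k{\left(y{\left(1,G \right)},2 \right)} \right)} \left(-6\right) 11 = \frac{1 + \frac{2}{1 + \left(2 + 3\right)}}{1 + \left(2 + 3\right)} \left(-6\right) 11 = \frac{1 + \frac{2}{1 + 5}}{1 + 5} \left(-6\right) 11 = \frac{1 + \frac{2}{6}}{6} \left(-6\right) 11 = \frac{1 + 2 \cdot \frac{1}{6}}{6} \left(-6\right) 11 = \frac{1 + \frac{1}{3}}{6} \left(-6\right) 11 = \frac{1}{6} \cdot \frac{4}{3} \left(-6\right) 11 = \frac{2}{9} \left(-6\right) 11 = \left(- \frac{4}{3}\right) 11 = - \frac{44}{3}$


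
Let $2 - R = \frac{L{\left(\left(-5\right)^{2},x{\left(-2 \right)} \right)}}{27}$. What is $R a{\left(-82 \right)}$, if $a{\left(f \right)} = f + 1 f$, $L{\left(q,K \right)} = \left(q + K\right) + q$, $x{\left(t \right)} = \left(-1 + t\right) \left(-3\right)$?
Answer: $\frac{820}{27} \approx 30.37$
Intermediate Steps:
$x{\left(t \right)} = 3 - 3 t$
$L{\left(q,K \right)} = K + 2 q$ ($L{\left(q,K \right)} = \left(K + q\right) + q = K + 2 q$)
$a{\left(f \right)} = 2 f$ ($a{\left(f \right)} = f + f = 2 f$)
$R = - \frac{5}{27}$ ($R = 2 - \frac{\left(3 - -6\right) + 2 \left(-5\right)^{2}}{27} = 2 - \left(\left(3 + 6\right) + 2 \cdot 25\right) \frac{1}{27} = 2 - \left(9 + 50\right) \frac{1}{27} = 2 - 59 \cdot \frac{1}{27} = 2 - \frac{59}{27} = - \frac{5}{27} \approx -0.18519$)
$R a{\left(-82 \right)} = - \frac{5 \cdot 2 \left(-82\right)}{27} = \left(- \frac{5}{27}\right) \left(-164\right) = \frac{820}{27}$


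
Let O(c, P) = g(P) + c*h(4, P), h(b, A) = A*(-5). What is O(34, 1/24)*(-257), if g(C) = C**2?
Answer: 1048303/576 ≈ 1820.0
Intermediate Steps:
h(b, A) = -5*A
O(c, P) = P**2 - 5*P*c (O(c, P) = P**2 + c*(-5*P) = P**2 - 5*P*c)
O(34, 1/24)*(-257) = ((1/24 - 5*34)/24)*(-257) = ((1/24 - 170)/24)*(-257) = ((1/24)*(-4079/24))*(-257) = -4079/576*(-257) = 1048303/576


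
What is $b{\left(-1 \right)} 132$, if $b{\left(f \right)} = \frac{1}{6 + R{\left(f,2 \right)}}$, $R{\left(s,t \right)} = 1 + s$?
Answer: $22$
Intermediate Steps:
$b{\left(f \right)} = \frac{1}{7 + f}$ ($b{\left(f \right)} = \frac{1}{6 + \left(1 + f\right)} = \frac{1}{7 + f}$)
$b{\left(-1 \right)} 132 = \frac{1}{7 - 1} \cdot 132 = \frac{1}{6} \cdot 132 = 22$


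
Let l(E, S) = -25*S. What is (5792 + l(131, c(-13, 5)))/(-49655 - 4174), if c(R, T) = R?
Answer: -2039/17943 ≈ -0.11364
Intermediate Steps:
(5792 + l(131, c(-13, 5)))/(-49655 - 4174) = (5792 - 25*(-13))/(-49655 - 4174) = (5792 + 325)/(-53829) = 6117*(-1/53829) = -2039/17943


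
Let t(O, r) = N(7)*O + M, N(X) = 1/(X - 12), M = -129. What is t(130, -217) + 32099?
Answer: 31944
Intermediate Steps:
N(X) = 1/(-12 + X)
t(O, r) = -129 - O/5 (t(O, r) = O/(-12 + 7) - 129 = O/(-5) - 129 = -O/5 - 129 = -129 - O/5)
t(130, -217) + 32099 = (-129 - ⅕*130) + 32099 = (-129 - 26) + 32099 = -155 + 32099 = 31944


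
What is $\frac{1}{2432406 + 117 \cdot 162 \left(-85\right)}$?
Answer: $\frac{1}{821316} \approx 1.2176 \cdot 10^{-6}$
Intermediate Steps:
$\frac{1}{2432406 + 117 \cdot 162 \left(-85\right)} = \frac{1}{2432406 + 18954 \left(-85\right)} = \frac{1}{2432406 - 1611090} = \frac{1}{821316}$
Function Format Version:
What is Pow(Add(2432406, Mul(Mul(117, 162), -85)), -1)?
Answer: Rational(1, 821316) ≈ 1.2176e-6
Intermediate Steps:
Pow(Add(2432406, Mul(Mul(117, 162), -85)), -1) = Pow(Add(2432406, Mul(18954, -85)), -1) = Pow(Add(2432406, -1611090), -1) = Pow(821316, -1) = Rational(1, 821316)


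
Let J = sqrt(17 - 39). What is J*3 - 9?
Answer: -9 + 3*I*sqrt(22) ≈ -9.0 + 14.071*I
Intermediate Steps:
J = I*sqrt(22) (J = sqrt(-22) = I*sqrt(22) ≈ 4.6904*I)
J*3 - 9 = (I*sqrt(22))*3 - 9 = 3*I*sqrt(22) - 9 = -9 + 3*I*sqrt(22)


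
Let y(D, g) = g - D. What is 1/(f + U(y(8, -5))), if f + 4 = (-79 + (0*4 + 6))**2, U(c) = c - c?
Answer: 1/5325 ≈ 0.00018779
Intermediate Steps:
U(c) = 0
f = 5325 (f = -4 + (-79 + (0*4 + 6))**2 = -4 + (-79 + (0 + 6))**2 = -4 + (-79 + 6)**2 = -4 + (-73)**2 = -4 + 5329 = 5325)
1/(f + U(y(8, -5))) = 1/(5325 + 0) = 1/5325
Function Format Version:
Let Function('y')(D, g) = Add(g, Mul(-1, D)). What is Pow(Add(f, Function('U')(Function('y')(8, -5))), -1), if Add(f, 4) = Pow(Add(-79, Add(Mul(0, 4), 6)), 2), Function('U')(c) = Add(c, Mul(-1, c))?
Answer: Rational(1, 5325) ≈ 0.00018779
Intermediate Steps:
Function('U')(c) = 0
f = 5325 (f = Add(-4, Pow(Add(-79, Add(Mul(0, 4), 6)), 2)) = Add(-4, Pow(Add(-79, Add(0, 6)), 2)) = Add(-4, Pow(Add(-79, 6), 2)) = Add(-4, Pow(-73, 2)) = Add(-4, 5329) = 5325)
Pow(Add(f, Function('U')(Function('y')(8, -5))), -1) = Pow(Add(5325, 0), -1) = Pow(5325, -1) = Rational(1, 5325)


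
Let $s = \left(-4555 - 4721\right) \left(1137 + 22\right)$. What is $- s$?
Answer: $10750884$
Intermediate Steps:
$s = -10750884$ ($s = \left(-9276\right) 1159 = -10750884$)
$- s = \left(-1\right) \left(-10750884\right) = 10750884$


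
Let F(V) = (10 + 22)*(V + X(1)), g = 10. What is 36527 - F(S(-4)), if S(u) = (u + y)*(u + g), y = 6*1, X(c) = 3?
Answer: 36047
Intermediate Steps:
y = 6
S(u) = (6 + u)*(10 + u) (S(u) = (u + 6)*(u + 10) = (6 + u)*(10 + u))
F(V) = 96 + 32*V (F(V) = (10 + 22)*(V + 3) = 32*(3 + V) = 96 + 32*V)
36527 - F(S(-4)) = 36527 - (96 + 32*(60 + (-4)² + 16*(-4))) = 36527 - (96 + 32*(60 + 16 - 64)) = 36527 - (96 + 32*12) = 36527 - (96 + 384) = 36527 - 1*480 = 36527 - 480 = 36047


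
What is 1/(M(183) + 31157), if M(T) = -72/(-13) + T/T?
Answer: 13/405126 ≈ 3.2089e-5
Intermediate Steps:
M(T) = 85/13 (M(T) = -72*(-1/13) + 1 = 72/13 + 1 = 85/13)
1/(M(183) + 31157) = 1/(85/13 + 31157) = 1/(405126/13) = 13/405126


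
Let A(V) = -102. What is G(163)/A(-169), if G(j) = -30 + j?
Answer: -133/102 ≈ -1.3039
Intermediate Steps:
G(163)/A(-169) = (-30 + 163)/(-102) = 133*(-1/102) = -133/102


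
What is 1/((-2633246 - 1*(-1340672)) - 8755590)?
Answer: -1/10048164 ≈ -9.9521e-8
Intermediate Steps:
1/((-2633246 - 1*(-1340672)) - 8755590) = 1/((-2633246 + 1340672) - 8755590) = 1/(-1292574 - 8755590) = 1/(-10048164) = -1/10048164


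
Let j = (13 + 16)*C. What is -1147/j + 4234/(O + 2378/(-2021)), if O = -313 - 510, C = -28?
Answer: -5037701001/1352516732 ≈ -3.7247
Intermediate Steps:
j = -812 (j = (13 + 16)*(-28) = 29*(-28) = -812)
O = -823
-1147/j + 4234/(O + 2378/(-2021)) = -1147/(-812) + 4234/(-823 + 2378/(-2021)) = -1147*(-1/812) + 4234/(-823 + 2378*(-1/2021)) = 1147/812 + 4234/(-823 - 2378/2021) = 1147/812 + 4234/(-1665661/2021) = 1147/812 + 4234*(-2021/1665661) = 1147/812 - 8556914/1665661 = -5037701001/1352516732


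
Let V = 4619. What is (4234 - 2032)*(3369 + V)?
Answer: 17589576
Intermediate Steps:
(4234 - 2032)*(3369 + V) = (4234 - 2032)*(3369 + 4619) = 2202*7988 = 17589576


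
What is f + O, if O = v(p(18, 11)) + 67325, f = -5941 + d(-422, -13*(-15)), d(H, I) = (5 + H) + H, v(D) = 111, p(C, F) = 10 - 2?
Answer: 60656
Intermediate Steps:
p(C, F) = 8
d(H, I) = 5 + 2*H
f = -6780 (f = -5941 + (5 + 2*(-422)) = -5941 + (5 - 844) = -5941 - 839 = -6780)
O = 67436 (O = 111 + 67325 = 67436)
f + O = -6780 + 67436 = 60656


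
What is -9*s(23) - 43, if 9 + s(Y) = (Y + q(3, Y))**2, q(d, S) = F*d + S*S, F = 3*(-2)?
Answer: -2566366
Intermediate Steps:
F = -6
q(d, S) = S**2 - 6*d (q(d, S) = -6*d + S*S = -6*d + S**2 = S**2 - 6*d)
s(Y) = -9 + (-18 + Y + Y**2)**2 (s(Y) = -9 + (Y + (Y**2 - 6*3))**2 = -9 + (Y + (Y**2 - 18))**2 = -9 + (Y + (-18 + Y**2))**2 = -9 + (-18 + Y + Y**2)**2)
-9*s(23) - 43 = -9*(-9 + (-18 + 23 + 23**2)**2) - 43 = -9*(-9 + (-18 + 23 + 529)**2) - 43 = -9*(-9 + 534**2) - 43 = -9*(-9 + 285156) - 43 = -9*285147 - 43 = -2566323 - 43 = -2566366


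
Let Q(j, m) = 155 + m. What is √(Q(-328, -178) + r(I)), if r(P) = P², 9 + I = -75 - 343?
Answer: √182306 ≈ 426.97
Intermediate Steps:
I = -427 (I = -9 + (-75 - 343) = -9 - 418 = -427)
√(Q(-328, -178) + r(I)) = √((155 - 178) + (-427)²) = √(-23 + 182329) = √182306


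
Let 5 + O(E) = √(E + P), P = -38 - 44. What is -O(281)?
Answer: 5 - √199 ≈ -9.1067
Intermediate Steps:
P = -82
O(E) = -5 + √(-82 + E) (O(E) = -5 + √(E - 82) = -5 + √(-82 + E))
-O(281) = -(-5 + √(-82 + 281)) = -(-5 + √199) = 5 - √199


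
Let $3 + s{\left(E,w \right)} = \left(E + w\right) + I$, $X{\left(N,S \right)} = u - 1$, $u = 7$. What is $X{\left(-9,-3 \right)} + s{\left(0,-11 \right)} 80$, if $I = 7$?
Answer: $-554$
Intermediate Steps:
$X{\left(N,S \right)} = 6$ ($X{\left(N,S \right)} = 7 - 1 = 6$)
$s{\left(E,w \right)} = 4 + E + w$ ($s{\left(E,w \right)} = -3 + \left(\left(E + w\right) + 7\right) = -3 + \left(7 + E + w\right) = 4 + E + w$)
$X{\left(-9,-3 \right)} + s{\left(0,-11 \right)} 80 = 6 + \left(4 + 0 - 11\right) 80 = 6 - 560 = -554$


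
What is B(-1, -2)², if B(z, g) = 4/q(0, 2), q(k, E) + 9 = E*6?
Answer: 16/9 ≈ 1.7778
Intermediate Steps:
q(k, E) = -9 + 6*E (q(k, E) = -9 + E*6 = -9 + 6*E)
B(z, g) = 4/3 (B(z, g) = 4/(-9 + 6*2) = 4/(-9 + 12) = 4/3)
B(-1, -2)² = (4/3)² = 16/9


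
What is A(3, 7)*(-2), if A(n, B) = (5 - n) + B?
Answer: -18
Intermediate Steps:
A(n, B) = 5 + B - n
A(3, 7)*(-2) = (5 + 7 - 1*3)*(-2) = (5 + 7 - 3)*(-2) = 9*(-2) = -18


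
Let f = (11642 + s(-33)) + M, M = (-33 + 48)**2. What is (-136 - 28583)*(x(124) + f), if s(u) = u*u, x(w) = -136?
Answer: -368177580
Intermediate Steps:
M = 225 (M = 15**2 = 225)
s(u) = u**2
f = 12956 (f = (11642 + (-33)**2) + 225 = (11642 + 1089) + 225 = 12731 + 225 = 12956)
(-136 - 28583)*(x(124) + f) = (-136 - 28583)*(-136 + 12956) = -28719*12820 = -368177580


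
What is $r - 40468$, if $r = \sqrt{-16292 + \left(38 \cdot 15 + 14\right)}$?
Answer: $-40468 + 2 i \sqrt{3927} \approx -40468.0 + 125.33 i$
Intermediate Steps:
$r = 2 i \sqrt{3927}$ ($r = \sqrt{-16292 + \left(570 + 14\right)} = \sqrt{-16292 + 584} = \sqrt{-15708} = 2 i \sqrt{3927} \approx 125.33 i$)
$r - 40468 = 2 i \sqrt{3927} - 40468 = -40468 + 2 i \sqrt{3927}$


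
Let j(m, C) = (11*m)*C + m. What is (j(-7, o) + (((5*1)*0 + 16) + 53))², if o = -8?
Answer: 459684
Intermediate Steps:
j(m, C) = m + 11*C*m (j(m, C) = 11*C*m + m = m + 11*C*m)
(j(-7, o) + (((5*1)*0 + 16) + 53))² = (-7*(1 + 11*(-8)) + (((5*1)*0 + 16) + 53))² = (-7*(1 - 88) + ((5*0 + 16) + 53))² = (-7*(-87) + ((0 + 16) + 53))² = (609 + (16 + 53))² = (609 + 69)² = 678² = 459684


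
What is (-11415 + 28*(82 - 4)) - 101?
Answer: -9332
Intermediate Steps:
(-11415 + 28*(82 - 4)) - 101 = (-11415 + 28*78) - 101 = (-11415 + 2184) - 101 = -9231 - 101 = -9332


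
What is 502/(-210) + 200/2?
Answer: 10249/105 ≈ 97.609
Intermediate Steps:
502/(-210) + 200/2 = 502*(-1/210) + 200*(1/2) = -251/105 + 100 = 10249/105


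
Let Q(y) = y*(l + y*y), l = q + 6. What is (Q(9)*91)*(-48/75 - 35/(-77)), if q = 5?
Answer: -3842748/275 ≈ -13974.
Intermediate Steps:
l = 11 (l = 5 + 6 = 11)
Q(y) = y*(11 + y**2) (Q(y) = y*(11 + y*y) = y*(11 + y**2))
(Q(9)*91)*(-48/75 - 35/(-77)) = ((9*(11 + 9**2))*91)*(-48/75 - 35/(-77)) = ((9*(11 + 81))*91)*(-48*1/75 - 35*(-1/77)) = ((9*92)*91)*(-16/25 + 5/11) = (828*91)*(-51/275) = 75348*(-51/275) = -3842748/275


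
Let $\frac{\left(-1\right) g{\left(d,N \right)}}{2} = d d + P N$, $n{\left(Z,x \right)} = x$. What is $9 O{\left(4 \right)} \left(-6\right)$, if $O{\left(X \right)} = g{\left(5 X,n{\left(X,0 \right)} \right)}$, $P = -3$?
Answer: $43200$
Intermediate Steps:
$g{\left(d,N \right)} = - 2 d^{2} + 6 N$ ($g{\left(d,N \right)} = - 2 \left(d d - 3 N\right) = - 2 \left(d^{2} - 3 N\right) = - 2 d^{2} + 6 N$)
$O{\left(X \right)} = - 50 X^{2}$ ($O{\left(X \right)} = - 2 \left(5 X\right)^{2} + 6 \cdot 0 = - 2 \cdot 25 X^{2} + 0 = - 50 X^{2} + 0 = - 50 X^{2}$)
$9 O{\left(4 \right)} \left(-6\right) = 9 \left(- 50 \cdot 4^{2}\right) \left(-6\right) = 9 \left(\left(-50\right) 16\right) \left(-6\right) = 9 \left(-800\right) \left(-6\right) = \left(-7200\right) \left(-6\right) = 43200$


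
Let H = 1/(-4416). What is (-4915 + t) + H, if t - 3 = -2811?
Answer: -34104769/4416 ≈ -7723.0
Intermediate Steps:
t = -2808 (t = 3 - 2811 = -2808)
H = -1/4416 ≈ -0.00022645
(-4915 + t) + H = (-4915 - 2808) - 1/4416 = -7723 - 1/4416 = -34104769/4416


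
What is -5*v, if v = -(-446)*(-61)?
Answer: 136030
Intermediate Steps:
v = -27206 (v = -1*27206 = -27206)
-5*v = -5*(-27206) = 136030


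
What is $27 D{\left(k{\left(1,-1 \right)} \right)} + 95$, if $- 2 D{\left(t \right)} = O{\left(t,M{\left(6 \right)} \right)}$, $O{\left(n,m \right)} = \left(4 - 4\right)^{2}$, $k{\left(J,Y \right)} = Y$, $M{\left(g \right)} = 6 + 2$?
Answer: $95$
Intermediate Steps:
$M{\left(g \right)} = 8$
$O{\left(n,m \right)} = 0$ ($O{\left(n,m \right)} = 0^{2} = 0$)
$D{\left(t \right)} = 0$ ($D{\left(t \right)} = \left(- \frac{1}{2}\right) 0 = 0$)
$27 D{\left(k{\left(1,-1 \right)} \right)} + 95 = 27 \cdot 0 + 95 = 0 + 95 = 95$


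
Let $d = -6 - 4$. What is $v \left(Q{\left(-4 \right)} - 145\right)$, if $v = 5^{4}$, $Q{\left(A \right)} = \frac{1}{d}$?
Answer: $- \frac{181375}{2} \approx -90688.0$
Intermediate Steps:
$d = -10$ ($d = -6 - 4 = -10$)
$Q{\left(A \right)} = - \frac{1}{10}$ ($Q{\left(A \right)} = \frac{1}{-10} = - \frac{1}{10}$)
$v = 625$
$v \left(Q{\left(-4 \right)} - 145\right) = 625 \left(- \frac{1}{10} - 145\right) = 625 \left(- \frac{1451}{10}\right) = - \frac{181375}{2}$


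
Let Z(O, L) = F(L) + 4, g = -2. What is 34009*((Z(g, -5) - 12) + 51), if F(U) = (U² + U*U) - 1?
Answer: 3128828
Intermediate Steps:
F(U) = -1 + 2*U² (F(U) = (U² + U²) - 1 = 2*U² - 1 = -1 + 2*U²)
Z(O, L) = 3 + 2*L² (Z(O, L) = (-1 + 2*L²) + 4 = 3 + 2*L²)
34009*((Z(g, -5) - 12) + 51) = 34009*(((3 + 2*(-5)²) - 12) + 51) = 34009*(((3 + 2*25) - 12) + 51) = 34009*(((3 + 50) - 12) + 51) = 34009*((53 - 12) + 51) = 34009*(41 + 51) = 34009*92 = 3128828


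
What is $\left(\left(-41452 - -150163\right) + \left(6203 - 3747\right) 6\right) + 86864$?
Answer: $210311$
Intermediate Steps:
$\left(\left(-41452 - -150163\right) + \left(6203 - 3747\right) 6\right) + 86864 = \left(\left(-41452 + 150163\right) + \left(6203 - 3747\right) 6\right) + 86864 = \left(108711 + 2456 \cdot 6\right) + 86864 = \left(108711 + 14736\right) + 86864 = 123447 + 86864 = 210311$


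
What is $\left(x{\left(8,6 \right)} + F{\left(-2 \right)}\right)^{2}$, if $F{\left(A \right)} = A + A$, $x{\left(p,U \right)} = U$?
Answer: $4$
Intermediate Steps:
$F{\left(A \right)} = 2 A$
$\left(x{\left(8,6 \right)} + F{\left(-2 \right)}\right)^{2} = \left(6 + 2 \left(-2\right)\right)^{2} = \left(6 - 4\right)^{2} = 2^{2} = 4$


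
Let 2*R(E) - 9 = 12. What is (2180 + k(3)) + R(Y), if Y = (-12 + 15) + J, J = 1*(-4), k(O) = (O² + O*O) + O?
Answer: 4423/2 ≈ 2211.5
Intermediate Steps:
k(O) = O + 2*O² (k(O) = (O² + O²) + O = 2*O² + O = O + 2*O²)
J = -4
Y = -1 (Y = (-12 + 15) - 4 = 3 - 4 = -1)
R(E) = 21/2 (R(E) = 9/2 + (½)*12 = 9/2 + 6 = 21/2)
(2180 + k(3)) + R(Y) = (2180 + 3*(1 + 2*3)) + 21/2 = (2180 + 3*(1 + 6)) + 21/2 = (2180 + 3*7) + 21/2 = (2180 + 21) + 21/2 = 2201 + 21/2 = 4423/2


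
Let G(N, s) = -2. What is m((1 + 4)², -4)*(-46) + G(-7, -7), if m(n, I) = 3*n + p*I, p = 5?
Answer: -2532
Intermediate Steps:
m(n, I) = 3*n + 5*I
m((1 + 4)², -4)*(-46) + G(-7, -7) = (3*(1 + 4)² + 5*(-4))*(-46) - 2 = (3*5² - 20)*(-46) - 2 = (3*25 - 20)*(-46) - 2 = (75 - 20)*(-46) - 2 = 55*(-46) - 2 = -2530 - 2 = -2532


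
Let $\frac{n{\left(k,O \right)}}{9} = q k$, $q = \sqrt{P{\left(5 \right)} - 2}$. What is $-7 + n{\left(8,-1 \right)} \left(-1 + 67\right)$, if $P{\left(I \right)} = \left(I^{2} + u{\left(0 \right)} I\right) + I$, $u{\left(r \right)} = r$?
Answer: $-7 + 9504 \sqrt{7} \approx 25138.0$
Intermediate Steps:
$P{\left(I \right)} = I + I^{2}$ ($P{\left(I \right)} = \left(I^{2} + 0 I\right) + I = \left(I^{2} + 0\right) + I = I^{2} + I = I + I^{2}$)
$q = 2 \sqrt{7}$ ($q = \sqrt{5 \left(1 + 5\right) - 2} = \sqrt{5 \cdot 6 - 2} = \sqrt{30 - 2} = \sqrt{28} = 2 \sqrt{7} \approx 5.2915$)
$n{\left(k,O \right)} = 18 k \sqrt{7}$ ($n{\left(k,O \right)} = 9 \cdot 2 \sqrt{7} k = 9 \cdot 2 k \sqrt{7} = 18 k \sqrt{7}$)
$-7 + n{\left(8,-1 \right)} \left(-1 + 67\right) = -7 + 18 \cdot 8 \sqrt{7} \left(-1 + 67\right) = -7 + 144 \sqrt{7} \cdot 66 = -7 + 9504 \sqrt{7}$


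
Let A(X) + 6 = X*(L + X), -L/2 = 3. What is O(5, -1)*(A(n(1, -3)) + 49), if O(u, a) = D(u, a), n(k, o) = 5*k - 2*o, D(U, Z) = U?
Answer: 490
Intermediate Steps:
L = -6 (L = -2*3 = -6)
n(k, o) = -2*o + 5*k
O(u, a) = u
A(X) = -6 + X*(-6 + X)
O(5, -1)*(A(n(1, -3)) + 49) = 5*((-6 + (-2*(-3) + 5*1)**2 - 6*(-2*(-3) + 5*1)) + 49) = 5*((-6 + (6 + 5)**2 - 6*(6 + 5)) + 49) = 5*((-6 + 11**2 - 6*11) + 49) = 5*((-6 + 121 - 66) + 49) = 5*(49 + 49) = 5*98 = 490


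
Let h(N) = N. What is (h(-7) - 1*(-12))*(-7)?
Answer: -35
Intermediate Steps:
(h(-7) - 1*(-12))*(-7) = (-7 - 1*(-12))*(-7) = (-7 + 12)*(-7) = 5*(-7) = -35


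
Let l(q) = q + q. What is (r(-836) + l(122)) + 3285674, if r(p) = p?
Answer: 3285082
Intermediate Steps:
l(q) = 2*q
(r(-836) + l(122)) + 3285674 = (-836 + 2*122) + 3285674 = (-836 + 244) + 3285674 = -592 + 3285674 = 3285082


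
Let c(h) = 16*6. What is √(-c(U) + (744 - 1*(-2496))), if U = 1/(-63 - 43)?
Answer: 2*√786 ≈ 56.071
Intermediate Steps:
U = -1/106 (U = 1/(-106) = -1/106 ≈ -0.0094340)
c(h) = 96
√(-c(U) + (744 - 1*(-2496))) = √(-1*96 + (744 - 1*(-2496))) = √(-96 + (744 + 2496)) = √(-96 + 3240) = √3144 = 2*√786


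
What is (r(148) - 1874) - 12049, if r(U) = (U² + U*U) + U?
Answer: 30033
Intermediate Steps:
r(U) = U + 2*U² (r(U) = (U² + U²) + U = 2*U² + U = U + 2*U²)
(r(148) - 1874) - 12049 = (148*(1 + 2*148) - 1874) - 12049 = (148*(1 + 296) - 1874) - 12049 = (148*297 - 1874) - 12049 = (43956 - 1874) - 12049 = 42082 - 12049 = 30033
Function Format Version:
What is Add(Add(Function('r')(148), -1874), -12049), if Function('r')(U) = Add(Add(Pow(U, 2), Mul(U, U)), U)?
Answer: 30033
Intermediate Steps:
Function('r')(U) = Add(U, Mul(2, Pow(U, 2))) (Function('r')(U) = Add(Add(Pow(U, 2), Pow(U, 2)), U) = Add(Mul(2, Pow(U, 2)), U) = Add(U, Mul(2, Pow(U, 2))))
Add(Add(Function('r')(148), -1874), -12049) = Add(Add(Mul(148, Add(1, Mul(2, 148))), -1874), -12049) = Add(Add(Mul(148, Add(1, 296)), -1874), -12049) = Add(Add(Mul(148, 297), -1874), -12049) = Add(Add(43956, -1874), -12049) = Add(42082, -12049) = 30033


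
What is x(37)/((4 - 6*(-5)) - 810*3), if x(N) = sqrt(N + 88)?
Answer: -5*sqrt(5)/2396 ≈ -0.0046663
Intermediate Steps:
x(N) = sqrt(88 + N)
x(37)/((4 - 6*(-5)) - 810*3) = sqrt(88 + 37)/((4 - 6*(-5)) - 810*3) = sqrt(125)/((4 + 30) - 81*30) = (5*sqrt(5))/(34 - 2430) = (5*sqrt(5))/(-2396) = (5*sqrt(5))*(-1/2396) = -5*sqrt(5)/2396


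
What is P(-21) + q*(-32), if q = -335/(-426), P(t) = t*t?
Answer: 88573/213 ≈ 415.84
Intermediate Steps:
P(t) = t**2
q = 335/426 (q = -335*(-1/426) = 335/426 ≈ 0.78638)
P(-21) + q*(-32) = (-21)**2 + (335/426)*(-32) = 441 - 5360/213 = 88573/213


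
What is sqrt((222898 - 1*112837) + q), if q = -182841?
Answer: 2*I*sqrt(18195) ≈ 269.78*I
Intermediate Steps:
sqrt((222898 - 1*112837) + q) = sqrt((222898 - 1*112837) - 182841) = sqrt((222898 - 112837) - 182841) = sqrt(110061 - 182841) = sqrt(-72780) = 2*I*sqrt(18195)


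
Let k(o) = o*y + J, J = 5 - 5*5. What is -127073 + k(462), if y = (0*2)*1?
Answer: -127093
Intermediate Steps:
y = 0 (y = 0*1 = 0)
J = -20 (J = 5 - 25 = -20)
k(o) = -20 (k(o) = o*0 - 20 = 0 - 20 = -20)
-127073 + k(462) = -127073 - 20 = -127093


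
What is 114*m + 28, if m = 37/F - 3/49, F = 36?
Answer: 40627/294 ≈ 138.19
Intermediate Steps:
m = 1705/1764 (m = 37/36 - 3/49 = 1705/1764 ≈ 0.96655)
114*m + 28 = 114*(1705/1764) + 28 = 32395/294 + 28 = 40627/294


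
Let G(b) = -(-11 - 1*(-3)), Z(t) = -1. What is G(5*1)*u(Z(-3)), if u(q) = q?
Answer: -8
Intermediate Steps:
G(b) = 8 (G(b) = -(-11 + 3) = -1*(-8) = 8)
G(5*1)*u(Z(-3)) = 8*(-1) = -8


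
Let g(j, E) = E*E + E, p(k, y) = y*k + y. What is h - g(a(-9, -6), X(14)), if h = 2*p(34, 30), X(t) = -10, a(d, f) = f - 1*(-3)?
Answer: 2010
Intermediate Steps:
a(d, f) = 3 + f (a(d, f) = f + 3 = 3 + f)
p(k, y) = y + k*y (p(k, y) = k*y + y = y + k*y)
g(j, E) = E + E² (g(j, E) = E² + E = E + E²)
h = 2100 (h = 2*(30*(1 + 34)) = 2*(30*35) = 2*1050 = 2100)
h - g(a(-9, -6), X(14)) = 2100 - (-10)*(1 - 10) = 2100 - (-10)*(-9) = 2100 - 1*90 = 2100 - 90 = 2010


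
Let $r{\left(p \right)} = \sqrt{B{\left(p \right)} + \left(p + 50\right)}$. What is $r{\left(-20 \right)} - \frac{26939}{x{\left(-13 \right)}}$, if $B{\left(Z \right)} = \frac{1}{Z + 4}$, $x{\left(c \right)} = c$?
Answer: $\frac{26939}{13} + \frac{\sqrt{479}}{4} \approx 2077.7$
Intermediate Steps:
$B{\left(Z \right)} = \frac{1}{4 + Z}$
$r{\left(p \right)} = \sqrt{50 + p + \frac{1}{4 + p}}$ ($r{\left(p \right)} = \sqrt{\frac{1}{4 + p} + \left(p + 50\right)} = \sqrt{\frac{1}{4 + p} + \left(50 + p\right)} = \sqrt{50 + p + \frac{1}{4 + p}}$)
$r{\left(-20 \right)} - \frac{26939}{x{\left(-13 \right)}} = \sqrt{\frac{1 + \left(4 - 20\right) \left(50 - 20\right)}{4 - 20}} - \frac{26939}{-13} = \sqrt{\frac{1 - 480}{-16}} - 26939 \left(- \frac{1}{13}\right) = \sqrt{- \frac{1 - 480}{16}} - - \frac{26939}{13} = \sqrt{\left(- \frac{1}{16}\right) \left(-479\right)} + \frac{26939}{13} = \sqrt{\frac{479}{16}} + \frac{26939}{13} = \frac{\sqrt{479}}{4} + \frac{26939}{13} = \frac{26939}{13} + \frac{\sqrt{479}}{4}$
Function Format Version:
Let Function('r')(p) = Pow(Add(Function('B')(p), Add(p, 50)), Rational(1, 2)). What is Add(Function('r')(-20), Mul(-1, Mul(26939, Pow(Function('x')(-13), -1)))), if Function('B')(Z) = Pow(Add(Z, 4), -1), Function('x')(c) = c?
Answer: Add(Rational(26939, 13), Mul(Rational(1, 4), Pow(479, Rational(1, 2)))) ≈ 2077.7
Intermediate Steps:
Function('B')(Z) = Pow(Add(4, Z), -1)
Function('r')(p) = Pow(Add(50, p, Pow(Add(4, p), -1)), Rational(1, 2)) (Function('r')(p) = Pow(Add(Pow(Add(4, p), -1), Add(p, 50)), Rational(1, 2)) = Pow(Add(Pow(Add(4, p), -1), Add(50, p)), Rational(1, 2)) = Pow(Add(50, p, Pow(Add(4, p), -1)), Rational(1, 2)))
Add(Function('r')(-20), Mul(-1, Mul(26939, Pow(Function('x')(-13), -1)))) = Add(Pow(Mul(Pow(Add(4, -20), -1), Add(1, Mul(Add(4, -20), Add(50, -20)))), Rational(1, 2)), Mul(-1, Mul(26939, Pow(-13, -1)))) = Add(Pow(Mul(Pow(-16, -1), Add(1, Mul(-16, 30))), Rational(1, 2)), Mul(-1, Mul(26939, Rational(-1, 13)))) = Add(Pow(Mul(Rational(-1, 16), Add(1, -480)), Rational(1, 2)), Mul(-1, Rational(-26939, 13))) = Add(Pow(Mul(Rational(-1, 16), -479), Rational(1, 2)), Rational(26939, 13)) = Add(Pow(Rational(479, 16), Rational(1, 2)), Rational(26939, 13)) = Add(Mul(Rational(1, 4), Pow(479, Rational(1, 2))), Rational(26939, 13)) = Add(Rational(26939, 13), Mul(Rational(1, 4), Pow(479, Rational(1, 2))))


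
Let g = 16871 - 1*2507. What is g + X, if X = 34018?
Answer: 48382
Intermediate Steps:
g = 14364 (g = 16871 - 2507 = 14364)
g + X = 14364 + 34018 = 48382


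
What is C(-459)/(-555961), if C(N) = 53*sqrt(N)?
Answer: -159*I*sqrt(51)/555961 ≈ -0.0020424*I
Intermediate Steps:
C(-459)/(-555961) = (53*sqrt(-459))/(-555961) = (53*(3*I*sqrt(51)))*(-1/555961) = (159*I*sqrt(51))*(-1/555961) = -159*I*sqrt(51)/555961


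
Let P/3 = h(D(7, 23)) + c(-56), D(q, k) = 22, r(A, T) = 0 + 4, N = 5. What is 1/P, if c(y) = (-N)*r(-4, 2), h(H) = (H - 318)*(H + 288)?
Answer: -1/275340 ≈ -3.6319e-6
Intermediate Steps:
r(A, T) = 4
h(H) = (-318 + H)*(288 + H)
c(y) = -20 (c(y) = -1*5*4 = -5*4 = -20)
P = -275340 (P = 3*((-91584 + 22² - 30*22) - 20) = 3*((-91584 + 484 - 660) - 20) = 3*(-91760 - 20) = 3*(-91780) = -275340)
1/P = 1/(-275340) = -1/275340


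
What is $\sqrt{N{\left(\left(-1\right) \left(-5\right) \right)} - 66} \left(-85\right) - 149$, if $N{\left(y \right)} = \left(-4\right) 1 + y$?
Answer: $-149 - 85 i \sqrt{65} \approx -149.0 - 685.29 i$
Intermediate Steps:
$N{\left(y \right)} = -4 + y$
$\sqrt{N{\left(\left(-1\right) \left(-5\right) \right)} - 66} \left(-85\right) - 149 = \sqrt{\left(-4 - -5\right) - 66} \left(-85\right) - 149 = \sqrt{\left(-4 + 5\right) - 66} \left(-85\right) - 149 = \sqrt{1 - 66} \left(-85\right) - 149 = \sqrt{-65} \left(-85\right) - 149 = i \sqrt{65} \left(-85\right) - 149 = - 85 i \sqrt{65} - 149 = -149 - 85 i \sqrt{65}$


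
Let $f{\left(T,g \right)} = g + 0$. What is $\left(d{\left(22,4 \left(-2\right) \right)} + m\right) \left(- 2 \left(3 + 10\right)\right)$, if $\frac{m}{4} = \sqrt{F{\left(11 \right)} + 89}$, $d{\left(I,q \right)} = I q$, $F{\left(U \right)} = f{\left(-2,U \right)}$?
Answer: $3536$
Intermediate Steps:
$f{\left(T,g \right)} = g$
$F{\left(U \right)} = U$
$m = 40$ ($m = 4 \sqrt{11 + 89} = 4 \sqrt{100} = 4 \cdot 10 = 40$)
$\left(d{\left(22,4 \left(-2\right) \right)} + m\right) \left(- 2 \left(3 + 10\right)\right) = \left(22 \cdot 4 \left(-2\right) + 40\right) \left(- 2 \left(3 + 10\right)\right) = \left(22 \left(-8\right) + 40\right) \left(\left(-2\right) 13\right) = \left(-176 + 40\right) \left(-26\right) = \left(-136\right) \left(-26\right) = 3536$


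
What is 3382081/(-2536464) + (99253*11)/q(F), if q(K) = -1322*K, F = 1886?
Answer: -2800445943991/1581036349872 ≈ -1.7713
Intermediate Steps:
3382081/(-2536464) + (99253*11)/q(F) = 3382081/(-2536464) + (99253*11)/((-1322*1886)) = 3382081*(-1/2536464) + 1091783/(-2493292) = -3382081/2536464 + 1091783*(-1/2493292) = -3382081/2536464 - 1091783/2493292 = -2800445943991/1581036349872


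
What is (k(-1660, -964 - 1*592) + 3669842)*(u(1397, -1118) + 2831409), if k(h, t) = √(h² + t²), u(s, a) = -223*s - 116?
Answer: 9247128417604 + 10079048*√323546 ≈ 9.2529e+12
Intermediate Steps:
u(s, a) = -116 - 223*s
(k(-1660, -964 - 1*592) + 3669842)*(u(1397, -1118) + 2831409) = (√((-1660)² + (-964 - 1*592)²) + 3669842)*((-116 - 223*1397) + 2831409) = (√(2755600 + (-964 - 592)²) + 3669842)*((-116 - 311531) + 2831409) = (√(2755600 + (-1556)²) + 3669842)*(-311647 + 2831409) = (√(2755600 + 2421136) + 3669842)*2519762 = (√5176736 + 3669842)*2519762 = (4*√323546 + 3669842)*2519762 = (3669842 + 4*√323546)*2519762 = 9247128417604 + 10079048*√323546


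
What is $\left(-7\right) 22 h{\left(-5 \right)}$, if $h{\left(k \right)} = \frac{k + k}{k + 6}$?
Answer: $1540$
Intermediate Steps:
$h{\left(k \right)} = \frac{2 k}{6 + k}$
$\left(-7\right) 22 h{\left(-5 \right)} = \left(-7\right) 22 \cdot 2 \left(-5\right) \frac{1}{6 - 5} = - 154 \cdot 2 \left(-5\right) 1^{-1} = - 154 \cdot 2 \left(-5\right) 1 = \left(-154\right) \left(-10\right) = 1540$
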